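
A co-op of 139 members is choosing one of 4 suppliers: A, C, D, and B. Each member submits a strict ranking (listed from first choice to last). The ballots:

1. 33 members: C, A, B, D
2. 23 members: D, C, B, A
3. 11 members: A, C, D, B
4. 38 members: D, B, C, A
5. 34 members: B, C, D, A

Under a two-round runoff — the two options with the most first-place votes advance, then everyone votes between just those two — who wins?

D

Round 1 first-place votes: A 11, C 33, D 61, B 34.
D and B advance.
Runoff: D is preferred to B by 72 voters; B by 67.
D wins the runoff.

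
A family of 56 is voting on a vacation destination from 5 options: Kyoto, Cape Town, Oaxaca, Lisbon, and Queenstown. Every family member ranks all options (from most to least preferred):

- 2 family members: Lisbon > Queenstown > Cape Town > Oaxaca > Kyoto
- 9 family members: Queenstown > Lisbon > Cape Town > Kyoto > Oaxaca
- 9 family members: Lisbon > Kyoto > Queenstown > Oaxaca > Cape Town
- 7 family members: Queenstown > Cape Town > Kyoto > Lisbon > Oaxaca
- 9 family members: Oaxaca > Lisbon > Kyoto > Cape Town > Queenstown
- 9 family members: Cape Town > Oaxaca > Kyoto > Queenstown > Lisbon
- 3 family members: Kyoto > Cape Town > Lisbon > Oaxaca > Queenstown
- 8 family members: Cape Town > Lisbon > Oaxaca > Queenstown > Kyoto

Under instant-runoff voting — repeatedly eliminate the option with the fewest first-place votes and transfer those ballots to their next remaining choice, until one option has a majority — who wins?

Lisbon

Round 1: Kyoto 3, Cape Town 17, Oaxaca 9, Lisbon 11, Queenstown 16. Eliminate Kyoto.
Round 2: Cape Town 20, Oaxaca 9, Lisbon 11, Queenstown 16. Eliminate Oaxaca.
Round 3: Cape Town 20, Lisbon 20, Queenstown 16. Eliminate Queenstown.
Round 4: Cape Town 27, Lisbon 29. Lisbon has a majority.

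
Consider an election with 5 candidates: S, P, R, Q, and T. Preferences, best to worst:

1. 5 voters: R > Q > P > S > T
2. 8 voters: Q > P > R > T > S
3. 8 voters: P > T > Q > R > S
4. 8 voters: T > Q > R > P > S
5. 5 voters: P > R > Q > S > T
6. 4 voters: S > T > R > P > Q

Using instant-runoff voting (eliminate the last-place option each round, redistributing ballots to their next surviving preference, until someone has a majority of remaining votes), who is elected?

Q

Round 1: S 4, P 13, R 5, Q 8, T 8. Eliminate S.
Round 2: P 13, R 5, Q 8, T 12. Eliminate R.
Round 3: P 13, Q 13, T 12. Eliminate T.
Round 4: P 17, Q 21. Q has a majority.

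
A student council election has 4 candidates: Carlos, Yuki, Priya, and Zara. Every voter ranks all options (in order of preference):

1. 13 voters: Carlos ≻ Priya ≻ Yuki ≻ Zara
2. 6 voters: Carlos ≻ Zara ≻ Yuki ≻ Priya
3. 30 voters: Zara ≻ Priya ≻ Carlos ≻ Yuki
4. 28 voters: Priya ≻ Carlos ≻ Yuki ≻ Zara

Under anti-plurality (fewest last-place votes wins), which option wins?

Last-place votes: Carlos 0, Yuki 30, Priya 6, Zara 41.
Carlos is ranked last by the fewest voters, so Carlos wins.

Carlos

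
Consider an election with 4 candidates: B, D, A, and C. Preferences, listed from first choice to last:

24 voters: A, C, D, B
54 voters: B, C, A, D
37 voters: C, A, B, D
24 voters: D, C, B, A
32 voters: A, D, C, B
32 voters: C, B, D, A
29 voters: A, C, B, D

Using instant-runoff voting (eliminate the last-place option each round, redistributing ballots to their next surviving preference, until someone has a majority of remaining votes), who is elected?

C

Round 1: B 54, D 24, A 85, C 69. Eliminate D.
Round 2: B 54, A 85, C 93. Eliminate B.
Round 3: A 85, C 147. C has a majority.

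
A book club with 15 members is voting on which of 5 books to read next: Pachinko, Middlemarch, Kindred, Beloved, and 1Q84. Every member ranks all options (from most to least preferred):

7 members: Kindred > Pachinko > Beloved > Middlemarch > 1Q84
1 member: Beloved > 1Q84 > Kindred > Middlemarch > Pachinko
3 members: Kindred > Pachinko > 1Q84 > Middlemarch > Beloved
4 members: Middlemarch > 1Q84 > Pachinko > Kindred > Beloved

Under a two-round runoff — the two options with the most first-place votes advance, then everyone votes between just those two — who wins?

Round 1 first-place votes: Pachinko 0, Middlemarch 4, Kindred 10, Beloved 1, 1Q84 0.
Kindred and Middlemarch advance.
Runoff: Kindred is preferred to Middlemarch by 11 voters; Middlemarch by 4.
Kindred wins the runoff.

Kindred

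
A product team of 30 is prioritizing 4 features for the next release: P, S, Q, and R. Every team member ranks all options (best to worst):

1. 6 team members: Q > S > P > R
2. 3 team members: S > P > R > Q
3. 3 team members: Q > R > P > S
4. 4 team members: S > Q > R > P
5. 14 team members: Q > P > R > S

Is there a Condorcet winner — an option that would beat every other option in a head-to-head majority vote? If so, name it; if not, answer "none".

Q

Q vs P: 27–3 for Q.
Q vs S: 23–7 for Q.
Q vs R: 27–3 for Q.
Q beats every other option head-to-head.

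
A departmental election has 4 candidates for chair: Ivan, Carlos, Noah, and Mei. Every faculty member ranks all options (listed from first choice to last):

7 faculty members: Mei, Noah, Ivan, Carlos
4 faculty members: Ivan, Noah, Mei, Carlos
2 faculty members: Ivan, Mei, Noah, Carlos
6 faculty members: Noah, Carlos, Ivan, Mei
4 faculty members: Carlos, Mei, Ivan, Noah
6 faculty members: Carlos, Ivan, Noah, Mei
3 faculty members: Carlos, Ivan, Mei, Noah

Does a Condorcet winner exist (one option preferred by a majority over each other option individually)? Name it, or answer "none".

none

Checking pairwise contests:
Carlos beats Ivan 19–13.
Noah beats Carlos 19–13.
Ivan beats Noah 19–13.
Ivan beats Mei 21–11.
Every option loses at least one head-to-head, so there is no Condorcet winner.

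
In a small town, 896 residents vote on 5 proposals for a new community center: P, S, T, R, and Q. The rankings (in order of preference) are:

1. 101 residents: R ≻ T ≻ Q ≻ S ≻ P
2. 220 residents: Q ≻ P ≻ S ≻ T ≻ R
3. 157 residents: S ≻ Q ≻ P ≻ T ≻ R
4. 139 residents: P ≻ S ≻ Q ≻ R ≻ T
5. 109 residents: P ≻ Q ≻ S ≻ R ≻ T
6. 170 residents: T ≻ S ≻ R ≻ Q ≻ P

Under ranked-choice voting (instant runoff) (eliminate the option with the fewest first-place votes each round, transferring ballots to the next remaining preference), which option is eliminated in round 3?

Round 1: P 248, S 157, T 170, R 101, Q 220. Eliminate R.
Round 2: P 248, S 157, T 271, Q 220. Eliminate S.
Round 3: P 248, T 271, Q 377. Eliminate P.

P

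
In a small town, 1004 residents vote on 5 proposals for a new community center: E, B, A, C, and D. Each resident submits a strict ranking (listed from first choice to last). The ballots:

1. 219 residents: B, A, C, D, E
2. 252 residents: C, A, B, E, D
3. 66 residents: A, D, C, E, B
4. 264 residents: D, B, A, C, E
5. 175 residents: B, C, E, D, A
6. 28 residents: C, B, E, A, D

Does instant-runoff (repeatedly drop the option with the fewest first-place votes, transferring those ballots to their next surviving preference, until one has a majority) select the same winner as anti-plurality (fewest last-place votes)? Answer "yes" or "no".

no

Instant-runoff — R1 E 0, B 394, A 66, C 280, D 264 (E out); R2 B 394, A 66, C 280, D 264 (A out); R3 B 394, C 280, D 330 (C out); R4 B 674, D 330 (B winner). Winner: B.
Anti-plurality — last-place votes: E 483, B 66, A 175, C 0, D 280. Winner: C.
The two methods disagree.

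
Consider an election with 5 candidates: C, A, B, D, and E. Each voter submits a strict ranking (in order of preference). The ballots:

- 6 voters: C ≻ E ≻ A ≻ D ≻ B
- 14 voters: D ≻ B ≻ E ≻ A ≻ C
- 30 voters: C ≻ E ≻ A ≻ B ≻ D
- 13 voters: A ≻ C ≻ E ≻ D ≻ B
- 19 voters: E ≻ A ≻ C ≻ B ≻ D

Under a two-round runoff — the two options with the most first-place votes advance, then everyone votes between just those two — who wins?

C

Round 1 first-place votes: C 36, A 13, B 0, D 14, E 19.
C and E advance.
Runoff: C is preferred to E by 49 voters; E by 33.
C wins the runoff.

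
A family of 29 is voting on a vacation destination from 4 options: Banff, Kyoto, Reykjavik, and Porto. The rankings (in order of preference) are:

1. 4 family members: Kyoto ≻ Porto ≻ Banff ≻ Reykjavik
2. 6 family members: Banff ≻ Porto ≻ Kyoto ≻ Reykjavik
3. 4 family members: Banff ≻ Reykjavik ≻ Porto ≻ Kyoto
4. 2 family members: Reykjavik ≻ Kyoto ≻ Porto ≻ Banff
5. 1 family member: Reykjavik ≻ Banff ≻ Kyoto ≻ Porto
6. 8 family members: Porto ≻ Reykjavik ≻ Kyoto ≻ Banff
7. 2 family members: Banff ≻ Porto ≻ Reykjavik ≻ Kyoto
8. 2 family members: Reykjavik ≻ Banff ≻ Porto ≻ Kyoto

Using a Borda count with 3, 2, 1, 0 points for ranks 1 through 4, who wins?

Porto

Banff: 4·1 + 6·3 + 4·3 + 2·0 + 1·2 + 8·0 + 2·3 + 2·2 = 46
Kyoto: 4·3 + 6·1 + 4·0 + 2·2 + 1·1 + 8·1 + 2·0 + 2·0 = 31
Reykjavik: 4·0 + 6·0 + 4·2 + 2·3 + 1·3 + 8·2 + 2·1 + 2·3 = 41
Porto: 4·2 + 6·2 + 4·1 + 2·1 + 1·0 + 8·3 + 2·2 + 2·1 = 56
Porto has the highest Borda score (56).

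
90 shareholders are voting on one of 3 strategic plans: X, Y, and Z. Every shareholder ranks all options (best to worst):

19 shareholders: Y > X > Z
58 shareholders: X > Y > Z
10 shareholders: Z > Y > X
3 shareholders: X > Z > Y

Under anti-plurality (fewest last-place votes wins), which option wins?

Last-place votes: X 10, Y 3, Z 77.
Y is ranked last by the fewest voters, so Y wins.

Y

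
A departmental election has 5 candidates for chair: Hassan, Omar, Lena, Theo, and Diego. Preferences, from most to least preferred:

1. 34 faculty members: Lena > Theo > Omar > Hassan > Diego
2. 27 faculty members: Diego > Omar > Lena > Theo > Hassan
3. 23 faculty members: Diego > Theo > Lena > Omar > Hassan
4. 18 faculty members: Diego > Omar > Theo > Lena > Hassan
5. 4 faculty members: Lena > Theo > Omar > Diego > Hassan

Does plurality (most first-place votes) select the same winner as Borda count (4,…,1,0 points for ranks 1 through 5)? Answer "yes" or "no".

yes

Plurality — first-place votes: Hassan 0, Omar 0, Lena 38, Theo 0, Diego 68. Winner: Diego.
Borda — scores: Hassan 34, Omar 234, Lena 270, Theo 246, Diego 276. Winner: Diego.
The two methods agree.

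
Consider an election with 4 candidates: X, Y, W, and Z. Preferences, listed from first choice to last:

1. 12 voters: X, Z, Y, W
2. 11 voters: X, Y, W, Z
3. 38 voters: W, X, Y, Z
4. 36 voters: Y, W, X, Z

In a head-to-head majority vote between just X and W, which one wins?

Voters preferring X to W: 23; preferring W to X: 74.
W wins the head-to-head.

W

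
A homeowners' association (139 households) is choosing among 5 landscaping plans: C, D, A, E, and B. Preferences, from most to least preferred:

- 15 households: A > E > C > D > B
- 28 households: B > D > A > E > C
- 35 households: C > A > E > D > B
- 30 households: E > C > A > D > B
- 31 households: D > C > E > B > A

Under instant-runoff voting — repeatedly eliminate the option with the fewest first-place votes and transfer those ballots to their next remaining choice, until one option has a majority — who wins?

Round 1: C 35, D 31, A 15, E 30, B 28. Eliminate A.
Round 2: C 35, D 31, E 45, B 28. Eliminate B.
Round 3: C 35, D 59, E 45. Eliminate C.
Round 4: D 59, E 80. E has a majority.

E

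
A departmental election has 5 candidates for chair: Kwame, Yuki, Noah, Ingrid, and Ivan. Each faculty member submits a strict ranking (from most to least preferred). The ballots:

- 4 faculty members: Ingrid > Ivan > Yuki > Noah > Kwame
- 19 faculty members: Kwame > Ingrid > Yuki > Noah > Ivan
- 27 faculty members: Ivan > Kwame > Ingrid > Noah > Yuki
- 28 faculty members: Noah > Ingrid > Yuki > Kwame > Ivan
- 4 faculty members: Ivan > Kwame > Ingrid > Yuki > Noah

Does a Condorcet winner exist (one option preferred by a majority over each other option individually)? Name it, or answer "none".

Kwame vs Yuki: 50–32 for Kwame.
Kwame vs Noah: 50–32 for Kwame.
Kwame vs Ingrid: 50–32 for Kwame.
Kwame vs Ivan: 47–35 for Kwame.
Kwame beats every other option head-to-head.

Kwame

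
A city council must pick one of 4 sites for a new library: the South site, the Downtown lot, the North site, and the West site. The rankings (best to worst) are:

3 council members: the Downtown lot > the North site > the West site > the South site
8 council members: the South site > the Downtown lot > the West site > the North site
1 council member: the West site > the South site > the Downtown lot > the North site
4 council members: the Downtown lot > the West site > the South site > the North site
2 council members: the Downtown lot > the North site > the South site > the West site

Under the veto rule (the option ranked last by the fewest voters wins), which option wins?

Last-place votes: the South site 3, the Downtown lot 0, the North site 13, the West site 2.
the Downtown lot is ranked last by the fewest voters, so the Downtown lot wins.

the Downtown lot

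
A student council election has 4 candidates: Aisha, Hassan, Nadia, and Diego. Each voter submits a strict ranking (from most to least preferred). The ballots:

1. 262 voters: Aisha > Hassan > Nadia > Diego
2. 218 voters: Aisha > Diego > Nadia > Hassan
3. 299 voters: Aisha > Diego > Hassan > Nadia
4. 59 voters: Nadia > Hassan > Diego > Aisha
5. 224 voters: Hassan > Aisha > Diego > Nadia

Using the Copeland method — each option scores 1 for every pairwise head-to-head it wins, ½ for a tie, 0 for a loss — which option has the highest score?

Aisha: beats Hassan, Nadia, and Diego → score 3.
Hassan: beats Nadia and Diego; loses to Aisha → score 2.
Nadia: loses to Aisha, Hassan, and Diego → score 0.
Diego: beats Nadia; loses to Aisha and Hassan → score 1.
Aisha has the best pairwise record.

Aisha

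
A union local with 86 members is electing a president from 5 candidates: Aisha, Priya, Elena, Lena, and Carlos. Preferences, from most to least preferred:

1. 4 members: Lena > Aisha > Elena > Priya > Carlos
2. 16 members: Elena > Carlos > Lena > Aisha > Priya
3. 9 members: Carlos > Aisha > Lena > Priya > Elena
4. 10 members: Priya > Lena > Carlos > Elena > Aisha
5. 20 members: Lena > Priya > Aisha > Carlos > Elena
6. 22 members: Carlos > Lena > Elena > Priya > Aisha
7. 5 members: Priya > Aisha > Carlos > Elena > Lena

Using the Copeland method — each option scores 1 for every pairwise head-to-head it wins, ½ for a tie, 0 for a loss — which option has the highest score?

Aisha: loses to Priya, Elena, Lena, and Carlos → score 0.
Priya: beats Aisha and Elena; loses to Lena and Carlos → score 2.
Elena: beats Aisha; loses to Priya, Lena, and Carlos → score 1.
Lena: beats Aisha, Priya, and Elena; loses to Carlos → score 3.
Carlos: beats Aisha, Priya, Elena, and Lena → score 4.
Carlos has the best pairwise record.

Carlos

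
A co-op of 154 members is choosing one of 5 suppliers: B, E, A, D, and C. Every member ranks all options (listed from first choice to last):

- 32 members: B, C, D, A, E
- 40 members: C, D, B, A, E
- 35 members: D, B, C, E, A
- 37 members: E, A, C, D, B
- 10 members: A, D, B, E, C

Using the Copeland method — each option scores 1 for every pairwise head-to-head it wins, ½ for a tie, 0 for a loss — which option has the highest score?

B: beats E and A; ties C; loses to D → score 2.5.
E: loses to B, A, D, and C → score 0.
A: beats E; loses to B, D, and C → score 1.
D: beats B, E, and A; loses to C → score 3.
C: beats E, A, and D; ties B → score 3.5.
C has the best pairwise record.

C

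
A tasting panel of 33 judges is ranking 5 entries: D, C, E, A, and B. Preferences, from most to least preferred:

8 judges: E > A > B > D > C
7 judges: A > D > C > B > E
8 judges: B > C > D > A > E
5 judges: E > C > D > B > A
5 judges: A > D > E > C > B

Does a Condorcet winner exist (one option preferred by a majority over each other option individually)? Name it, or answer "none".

A

A vs D: 20–13 for A.
A vs C: 20–13 for A.
A vs E: 20–13 for A.
A vs B: 20–13 for A.
A beats every other option head-to-head.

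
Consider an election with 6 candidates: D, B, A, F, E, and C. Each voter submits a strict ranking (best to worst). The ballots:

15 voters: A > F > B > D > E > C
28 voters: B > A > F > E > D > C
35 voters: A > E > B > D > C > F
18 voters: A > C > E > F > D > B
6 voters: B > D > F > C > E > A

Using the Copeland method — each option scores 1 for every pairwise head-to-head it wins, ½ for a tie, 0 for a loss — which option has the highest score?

A

D: beats C; loses to B, A, F, and E → score 1.
B: beats D, F, and C; loses to A and E → score 3.
A: beats D, B, F, E, and C → score 5.
F: beats D; loses to B, A, E, and C → score 1.
E: beats D, B, F, and C; loses to A → score 4.
C: beats F; loses to D, B, A, and E → score 1.
A has the best pairwise record.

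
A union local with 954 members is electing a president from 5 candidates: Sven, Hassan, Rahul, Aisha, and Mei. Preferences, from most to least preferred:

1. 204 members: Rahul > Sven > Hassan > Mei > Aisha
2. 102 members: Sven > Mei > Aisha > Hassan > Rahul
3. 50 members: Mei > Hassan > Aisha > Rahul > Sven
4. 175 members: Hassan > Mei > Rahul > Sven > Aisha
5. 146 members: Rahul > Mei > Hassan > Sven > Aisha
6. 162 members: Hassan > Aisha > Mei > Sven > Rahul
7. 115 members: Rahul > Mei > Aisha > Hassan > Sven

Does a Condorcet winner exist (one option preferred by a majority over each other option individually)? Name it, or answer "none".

Hassan vs Sven: 648–306 for Hassan.
Hassan vs Rahul: 489–465 for Hassan.
Hassan vs Aisha: 737–217 for Hassan.
Hassan vs Mei: 541–413 for Hassan.
Hassan beats every other option head-to-head.

Hassan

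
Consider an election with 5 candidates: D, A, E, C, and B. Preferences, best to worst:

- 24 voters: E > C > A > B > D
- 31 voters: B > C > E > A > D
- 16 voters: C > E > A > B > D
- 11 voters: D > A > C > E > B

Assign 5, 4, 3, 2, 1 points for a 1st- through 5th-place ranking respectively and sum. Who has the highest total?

D: 24·1 + 31·1 + 16·1 + 11·5 = 126
A: 24·3 + 31·2 + 16·3 + 11·4 = 226
E: 24·5 + 31·3 + 16·4 + 11·2 = 299
C: 24·4 + 31·4 + 16·5 + 11·3 = 333
B: 24·2 + 31·5 + 16·2 + 11·1 = 246
C has the highest Borda score (333).

C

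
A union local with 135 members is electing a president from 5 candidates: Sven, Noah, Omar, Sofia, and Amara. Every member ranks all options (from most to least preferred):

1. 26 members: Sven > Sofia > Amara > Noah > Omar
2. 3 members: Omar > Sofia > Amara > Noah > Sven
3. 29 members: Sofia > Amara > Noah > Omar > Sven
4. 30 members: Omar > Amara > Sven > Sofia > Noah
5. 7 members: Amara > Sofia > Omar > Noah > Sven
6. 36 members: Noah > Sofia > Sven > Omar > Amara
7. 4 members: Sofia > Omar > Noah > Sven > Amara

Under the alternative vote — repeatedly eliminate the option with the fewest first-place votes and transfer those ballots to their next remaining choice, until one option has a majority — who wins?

Sofia

Round 1: Sven 26, Noah 36, Omar 33, Sofia 33, Amara 7. Eliminate Amara.
Round 2: Sven 26, Noah 36, Omar 33, Sofia 40. Eliminate Sven.
Round 3: Noah 36, Omar 33, Sofia 66. Eliminate Omar.
Round 4: Noah 36, Sofia 99. Sofia has a majority.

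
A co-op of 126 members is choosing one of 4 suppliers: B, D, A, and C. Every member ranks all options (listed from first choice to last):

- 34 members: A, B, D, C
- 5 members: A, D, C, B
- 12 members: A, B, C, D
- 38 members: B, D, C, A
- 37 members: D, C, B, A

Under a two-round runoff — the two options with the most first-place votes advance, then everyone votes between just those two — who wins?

B

Round 1 first-place votes: B 38, D 37, A 51, C 0.
A and B advance.
Runoff: A is preferred to B by 51 voters; B by 75.
B wins the runoff.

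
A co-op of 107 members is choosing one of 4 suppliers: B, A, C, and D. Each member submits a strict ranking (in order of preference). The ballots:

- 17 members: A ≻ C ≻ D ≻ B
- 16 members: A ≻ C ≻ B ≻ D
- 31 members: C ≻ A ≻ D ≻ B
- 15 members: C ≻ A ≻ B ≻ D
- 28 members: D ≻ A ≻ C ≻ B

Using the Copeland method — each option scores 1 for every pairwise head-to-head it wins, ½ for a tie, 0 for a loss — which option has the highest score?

B: loses to A, C, and D → score 0.
A: beats B, C, and D → score 3.
C: beats B and D; loses to A → score 2.
D: beats B; loses to A and C → score 1.
A has the best pairwise record.

A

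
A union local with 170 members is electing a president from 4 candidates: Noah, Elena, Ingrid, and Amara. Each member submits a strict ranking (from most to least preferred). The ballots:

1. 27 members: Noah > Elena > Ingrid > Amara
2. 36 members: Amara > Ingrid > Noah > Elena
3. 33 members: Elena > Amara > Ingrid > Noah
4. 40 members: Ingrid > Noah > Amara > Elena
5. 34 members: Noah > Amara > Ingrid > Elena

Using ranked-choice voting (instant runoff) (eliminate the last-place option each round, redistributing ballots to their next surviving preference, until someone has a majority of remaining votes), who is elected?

Noah

Round 1: Noah 61, Elena 33, Ingrid 40, Amara 36. Eliminate Elena.
Round 2: Noah 61, Ingrid 40, Amara 69. Eliminate Ingrid.
Round 3: Noah 101, Amara 69. Noah has a majority.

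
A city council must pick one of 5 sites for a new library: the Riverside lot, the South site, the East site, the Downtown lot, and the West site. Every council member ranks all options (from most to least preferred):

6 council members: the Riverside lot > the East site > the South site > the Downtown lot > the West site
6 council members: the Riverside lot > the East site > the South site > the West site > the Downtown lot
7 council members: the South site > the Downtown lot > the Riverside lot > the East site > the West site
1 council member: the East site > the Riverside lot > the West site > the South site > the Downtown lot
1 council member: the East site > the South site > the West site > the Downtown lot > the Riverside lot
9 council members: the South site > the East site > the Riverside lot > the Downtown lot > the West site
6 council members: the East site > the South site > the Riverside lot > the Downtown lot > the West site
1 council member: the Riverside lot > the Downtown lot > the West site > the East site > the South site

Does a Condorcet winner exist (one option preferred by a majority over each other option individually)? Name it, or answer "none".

Checking pairwise contests:
the South site beats the Riverside lot 23–14.
the East site beats the South site 21–16.
the Riverside lot beats the East site 20–17.
the Riverside lot beats the Downtown lot 29–8.
the Riverside lot beats the West site 36–1.
Every option loses at least one head-to-head, so there is no Condorcet winner.

none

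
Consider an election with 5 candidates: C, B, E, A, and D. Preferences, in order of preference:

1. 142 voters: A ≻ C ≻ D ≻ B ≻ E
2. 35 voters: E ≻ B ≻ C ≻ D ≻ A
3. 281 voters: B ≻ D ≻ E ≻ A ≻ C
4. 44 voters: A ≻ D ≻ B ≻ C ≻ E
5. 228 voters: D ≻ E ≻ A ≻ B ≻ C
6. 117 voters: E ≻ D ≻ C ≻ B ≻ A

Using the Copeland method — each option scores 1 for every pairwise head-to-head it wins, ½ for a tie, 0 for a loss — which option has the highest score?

D

C: loses to B, E, A, and D → score 0.
B: beats C, E, and A; loses to D → score 3.
E: beats C and A; loses to B and D → score 2.
A: beats C; loses to B, E, and D → score 1.
D: beats C, B, E, and A → score 4.
D has the best pairwise record.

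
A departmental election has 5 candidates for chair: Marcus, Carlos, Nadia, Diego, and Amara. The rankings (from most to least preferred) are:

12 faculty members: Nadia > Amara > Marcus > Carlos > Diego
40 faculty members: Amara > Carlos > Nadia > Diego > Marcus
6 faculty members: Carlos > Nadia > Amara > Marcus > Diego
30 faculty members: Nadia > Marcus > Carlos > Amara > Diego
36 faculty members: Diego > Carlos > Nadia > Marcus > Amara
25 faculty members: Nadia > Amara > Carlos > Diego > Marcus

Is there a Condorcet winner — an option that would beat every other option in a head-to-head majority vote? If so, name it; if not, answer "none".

Checking pairwise contests:
Carlos beats Marcus 107–42.
Amara beats Carlos 77–72.
Carlos beats Nadia 82–67.
Carlos beats Diego 113–36.
Nadia beats Amara 109–40.
Every option loses at least one head-to-head, so there is no Condorcet winner.

none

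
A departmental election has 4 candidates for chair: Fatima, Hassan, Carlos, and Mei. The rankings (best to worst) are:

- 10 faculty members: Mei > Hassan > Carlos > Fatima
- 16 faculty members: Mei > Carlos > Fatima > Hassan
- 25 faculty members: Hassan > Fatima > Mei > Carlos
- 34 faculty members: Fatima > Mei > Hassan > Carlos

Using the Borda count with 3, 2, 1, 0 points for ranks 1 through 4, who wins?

Fatima: 10·0 + 16·1 + 25·2 + 34·3 = 168
Hassan: 10·2 + 16·0 + 25·3 + 34·1 = 129
Carlos: 10·1 + 16·2 + 25·0 + 34·0 = 42
Mei: 10·3 + 16·3 + 25·1 + 34·2 = 171
Mei has the highest Borda score (171).

Mei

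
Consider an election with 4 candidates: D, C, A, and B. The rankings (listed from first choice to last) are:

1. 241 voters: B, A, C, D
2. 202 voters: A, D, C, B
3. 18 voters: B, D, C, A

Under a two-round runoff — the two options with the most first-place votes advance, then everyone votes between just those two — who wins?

B

Round 1 first-place votes: D 0, C 0, A 202, B 259.
B and A advance.
Runoff: B is preferred to A by 259 voters; A by 202.
B wins the runoff.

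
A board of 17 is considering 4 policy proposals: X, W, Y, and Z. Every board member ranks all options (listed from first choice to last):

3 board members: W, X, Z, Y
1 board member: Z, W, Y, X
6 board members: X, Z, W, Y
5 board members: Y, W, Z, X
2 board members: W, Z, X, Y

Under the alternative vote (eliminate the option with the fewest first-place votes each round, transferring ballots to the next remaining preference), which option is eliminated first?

Z

Round 1: X 6, W 5, Y 5, Z 1. Eliminate Z.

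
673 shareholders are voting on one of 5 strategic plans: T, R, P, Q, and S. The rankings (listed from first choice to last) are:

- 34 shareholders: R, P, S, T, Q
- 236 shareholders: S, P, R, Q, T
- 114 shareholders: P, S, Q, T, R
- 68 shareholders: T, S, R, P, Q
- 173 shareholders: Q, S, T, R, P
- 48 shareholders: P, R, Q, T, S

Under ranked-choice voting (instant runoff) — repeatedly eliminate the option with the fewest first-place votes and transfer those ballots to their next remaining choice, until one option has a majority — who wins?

S

Round 1: T 68, R 34, P 162, Q 173, S 236. Eliminate R.
Round 2: T 68, P 196, Q 173, S 236. Eliminate T.
Round 3: P 196, Q 173, S 304. Eliminate Q.
Round 4: P 196, S 477. S has a majority.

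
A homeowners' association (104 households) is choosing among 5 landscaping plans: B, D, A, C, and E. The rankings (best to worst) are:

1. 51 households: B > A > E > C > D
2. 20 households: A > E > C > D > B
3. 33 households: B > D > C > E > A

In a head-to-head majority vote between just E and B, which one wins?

B

Voters preferring E to B: 20; preferring B to E: 84.
B wins the head-to-head.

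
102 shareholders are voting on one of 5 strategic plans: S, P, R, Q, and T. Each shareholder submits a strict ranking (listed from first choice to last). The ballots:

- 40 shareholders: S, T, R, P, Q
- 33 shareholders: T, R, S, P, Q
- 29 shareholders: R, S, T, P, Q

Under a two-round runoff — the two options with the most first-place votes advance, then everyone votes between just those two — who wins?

Round 1 first-place votes: S 40, P 0, R 29, Q 0, T 33.
S and T advance.
Runoff: S is preferred to T by 69 voters; T by 33.
S wins the runoff.

S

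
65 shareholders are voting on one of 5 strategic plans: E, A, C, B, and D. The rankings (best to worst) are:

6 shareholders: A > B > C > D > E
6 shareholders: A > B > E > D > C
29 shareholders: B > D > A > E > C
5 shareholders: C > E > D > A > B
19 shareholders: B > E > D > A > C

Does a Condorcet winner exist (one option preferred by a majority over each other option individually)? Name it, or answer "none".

B

B vs E: 60–5 for B.
B vs A: 48–17 for B.
B vs C: 60–5 for B.
B vs D: 60–5 for B.
B beats every other option head-to-head.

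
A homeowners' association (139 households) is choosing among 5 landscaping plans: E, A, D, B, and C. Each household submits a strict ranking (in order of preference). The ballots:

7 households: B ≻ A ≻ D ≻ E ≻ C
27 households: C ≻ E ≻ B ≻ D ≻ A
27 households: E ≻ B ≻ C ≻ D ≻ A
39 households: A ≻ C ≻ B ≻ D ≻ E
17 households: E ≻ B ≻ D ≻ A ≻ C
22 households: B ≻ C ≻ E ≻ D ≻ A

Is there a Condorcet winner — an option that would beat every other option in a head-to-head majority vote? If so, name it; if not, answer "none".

none

Checking pairwise contests:
C beats E 88–51.
E beats A 93–46.
E beats D 93–46.
E beats B 71–68.
B beats C 73–66.
Every option loses at least one head-to-head, so there is no Condorcet winner.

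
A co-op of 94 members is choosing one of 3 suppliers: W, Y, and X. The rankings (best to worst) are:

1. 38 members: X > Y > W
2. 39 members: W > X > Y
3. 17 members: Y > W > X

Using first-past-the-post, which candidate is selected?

First-place votes: W 39, Y 17, X 38.
W has the most first-place votes.

W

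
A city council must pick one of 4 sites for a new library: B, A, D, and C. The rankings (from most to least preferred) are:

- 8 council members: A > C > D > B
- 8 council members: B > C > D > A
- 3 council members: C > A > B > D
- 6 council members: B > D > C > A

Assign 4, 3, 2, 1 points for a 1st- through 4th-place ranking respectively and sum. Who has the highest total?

B: 8·1 + 8·4 + 3·2 + 6·4 = 70
A: 8·4 + 8·1 + 3·3 + 6·1 = 55
D: 8·2 + 8·2 + 3·1 + 6·3 = 53
C: 8·3 + 8·3 + 3·4 + 6·2 = 72
C has the highest Borda score (72).

C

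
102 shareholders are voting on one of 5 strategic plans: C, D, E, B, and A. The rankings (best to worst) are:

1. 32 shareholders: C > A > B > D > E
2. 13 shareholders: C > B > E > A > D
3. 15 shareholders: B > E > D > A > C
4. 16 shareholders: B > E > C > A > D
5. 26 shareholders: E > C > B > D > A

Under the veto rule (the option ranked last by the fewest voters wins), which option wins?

B

Last-place votes: C 15, D 29, E 32, B 0, A 26.
B is ranked last by the fewest voters, so B wins.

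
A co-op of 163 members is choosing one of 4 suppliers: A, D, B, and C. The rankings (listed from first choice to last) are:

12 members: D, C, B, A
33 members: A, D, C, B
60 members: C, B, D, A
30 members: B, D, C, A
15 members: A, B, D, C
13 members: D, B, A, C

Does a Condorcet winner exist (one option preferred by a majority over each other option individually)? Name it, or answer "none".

Checking pairwise contests:
D beats A 115–48.
B beats D 105–58.
C beats B 105–58.
D beats C 103–60.
Every option loses at least one head-to-head, so there is no Condorcet winner.

none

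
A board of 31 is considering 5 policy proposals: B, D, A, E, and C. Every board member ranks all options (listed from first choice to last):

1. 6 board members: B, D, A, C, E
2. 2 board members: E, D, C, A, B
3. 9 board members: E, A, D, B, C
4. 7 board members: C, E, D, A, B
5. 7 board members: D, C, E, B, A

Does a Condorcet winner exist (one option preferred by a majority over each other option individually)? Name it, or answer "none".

Checking pairwise contests:
D beats B 25–6.
E beats D 18–13.
D beats A 22–9.
C beats E 20–11.
D beats C 24–7.
Every option loses at least one head-to-head, so there is no Condorcet winner.

none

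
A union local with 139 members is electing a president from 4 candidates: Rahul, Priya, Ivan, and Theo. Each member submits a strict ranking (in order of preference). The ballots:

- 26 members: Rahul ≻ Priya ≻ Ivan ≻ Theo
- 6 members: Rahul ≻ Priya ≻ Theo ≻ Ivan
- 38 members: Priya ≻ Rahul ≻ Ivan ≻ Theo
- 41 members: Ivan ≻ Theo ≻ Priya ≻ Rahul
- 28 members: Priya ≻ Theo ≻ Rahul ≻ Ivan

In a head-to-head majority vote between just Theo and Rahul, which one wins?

Rahul

Voters preferring Theo to Rahul: 69; preferring Rahul to Theo: 70.
Rahul wins the head-to-head.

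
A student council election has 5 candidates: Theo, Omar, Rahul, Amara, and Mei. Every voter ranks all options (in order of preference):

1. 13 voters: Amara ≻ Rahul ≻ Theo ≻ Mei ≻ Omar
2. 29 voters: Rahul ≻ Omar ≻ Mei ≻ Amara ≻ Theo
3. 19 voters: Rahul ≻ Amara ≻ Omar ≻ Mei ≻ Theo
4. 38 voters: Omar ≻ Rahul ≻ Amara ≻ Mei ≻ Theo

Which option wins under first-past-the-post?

First-place votes: Theo 0, Omar 38, Rahul 48, Amara 13, Mei 0.
Rahul has the most first-place votes.

Rahul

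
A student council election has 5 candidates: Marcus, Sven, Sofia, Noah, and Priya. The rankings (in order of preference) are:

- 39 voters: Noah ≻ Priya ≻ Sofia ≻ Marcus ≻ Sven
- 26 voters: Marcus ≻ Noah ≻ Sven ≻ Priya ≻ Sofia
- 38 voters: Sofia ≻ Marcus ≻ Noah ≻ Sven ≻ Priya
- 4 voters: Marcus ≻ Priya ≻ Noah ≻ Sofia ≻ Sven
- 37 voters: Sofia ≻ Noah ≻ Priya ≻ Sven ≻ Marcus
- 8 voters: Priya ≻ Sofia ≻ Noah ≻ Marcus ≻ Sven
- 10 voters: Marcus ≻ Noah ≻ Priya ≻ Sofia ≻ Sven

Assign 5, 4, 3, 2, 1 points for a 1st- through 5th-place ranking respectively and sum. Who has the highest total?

Noah

Marcus: 39·2 + 26·5 + 38·4 + 4·5 + 37·1 + 8·2 + 10·5 = 483
Sven: 39·1 + 26·3 + 38·2 + 4·1 + 37·2 + 8·1 + 10·1 = 289
Sofia: 39·3 + 26·1 + 38·5 + 4·2 + 37·5 + 8·4 + 10·2 = 578
Noah: 39·5 + 26·4 + 38·3 + 4·3 + 37·4 + 8·3 + 10·4 = 637
Priya: 39·4 + 26·2 + 38·1 + 4·4 + 37·3 + 8·5 + 10·3 = 443
Noah has the highest Borda score (637).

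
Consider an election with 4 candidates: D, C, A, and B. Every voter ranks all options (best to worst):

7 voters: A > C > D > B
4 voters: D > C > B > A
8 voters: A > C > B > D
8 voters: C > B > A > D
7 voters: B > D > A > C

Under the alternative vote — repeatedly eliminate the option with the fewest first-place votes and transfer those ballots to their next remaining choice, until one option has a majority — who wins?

Round 1: D 4, C 8, A 15, B 7. Eliminate D.
Round 2: C 12, A 15, B 7. Eliminate B.
Round 3: C 12, A 22. A has a majority.

A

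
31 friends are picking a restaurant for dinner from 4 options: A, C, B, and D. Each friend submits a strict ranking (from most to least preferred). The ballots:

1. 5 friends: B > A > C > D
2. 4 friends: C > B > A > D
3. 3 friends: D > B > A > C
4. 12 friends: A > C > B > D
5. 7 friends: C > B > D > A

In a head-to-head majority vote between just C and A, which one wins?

A

Voters preferring C to A: 11; preferring A to C: 20.
A wins the head-to-head.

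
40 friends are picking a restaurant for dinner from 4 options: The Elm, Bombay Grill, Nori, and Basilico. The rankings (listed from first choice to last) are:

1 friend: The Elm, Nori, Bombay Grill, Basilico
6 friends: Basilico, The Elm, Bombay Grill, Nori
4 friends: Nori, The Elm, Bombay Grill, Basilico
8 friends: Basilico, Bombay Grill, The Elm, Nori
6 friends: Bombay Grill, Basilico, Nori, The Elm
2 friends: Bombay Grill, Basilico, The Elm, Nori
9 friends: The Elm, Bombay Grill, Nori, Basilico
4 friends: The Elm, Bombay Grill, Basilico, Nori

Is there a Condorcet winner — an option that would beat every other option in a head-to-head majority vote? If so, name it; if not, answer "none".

Checking pairwise contests:
Basilico beats The Elm 22–18.
The Elm beats Bombay Grill 24–16.
The Elm beats Nori 30–10.
Bombay Grill beats Basilico 26–14.
Every option loses at least one head-to-head, so there is no Condorcet winner.

none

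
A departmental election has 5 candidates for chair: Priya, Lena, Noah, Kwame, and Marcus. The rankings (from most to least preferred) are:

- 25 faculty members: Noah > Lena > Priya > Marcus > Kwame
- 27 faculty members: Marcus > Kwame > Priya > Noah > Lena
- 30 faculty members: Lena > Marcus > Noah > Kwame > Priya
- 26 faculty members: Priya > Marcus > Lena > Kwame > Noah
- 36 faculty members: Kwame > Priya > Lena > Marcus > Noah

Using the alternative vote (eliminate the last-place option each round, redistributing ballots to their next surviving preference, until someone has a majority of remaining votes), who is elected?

Round 1: Priya 26, Lena 30, Noah 25, Kwame 36, Marcus 27. Eliminate Noah.
Round 2: Priya 26, Lena 55, Kwame 36, Marcus 27. Eliminate Priya.
Round 3: Lena 55, Kwame 36, Marcus 53. Eliminate Kwame.
Round 4: Lena 91, Marcus 53. Lena has a majority.

Lena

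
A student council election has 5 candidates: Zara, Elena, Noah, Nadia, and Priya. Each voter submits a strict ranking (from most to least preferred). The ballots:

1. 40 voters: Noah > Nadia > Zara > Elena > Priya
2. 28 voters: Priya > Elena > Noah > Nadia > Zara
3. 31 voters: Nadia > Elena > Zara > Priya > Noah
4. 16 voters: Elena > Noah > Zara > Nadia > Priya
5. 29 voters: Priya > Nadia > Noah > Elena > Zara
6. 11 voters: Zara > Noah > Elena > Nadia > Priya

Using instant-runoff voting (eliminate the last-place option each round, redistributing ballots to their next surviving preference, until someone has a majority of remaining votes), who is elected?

Round 1: Zara 11, Elena 16, Noah 40, Nadia 31, Priya 57. Eliminate Zara.
Round 2: Elena 16, Noah 51, Nadia 31, Priya 57. Eliminate Elena.
Round 3: Noah 67, Nadia 31, Priya 57. Eliminate Nadia.
Round 4: Noah 67, Priya 88. Priya has a majority.

Priya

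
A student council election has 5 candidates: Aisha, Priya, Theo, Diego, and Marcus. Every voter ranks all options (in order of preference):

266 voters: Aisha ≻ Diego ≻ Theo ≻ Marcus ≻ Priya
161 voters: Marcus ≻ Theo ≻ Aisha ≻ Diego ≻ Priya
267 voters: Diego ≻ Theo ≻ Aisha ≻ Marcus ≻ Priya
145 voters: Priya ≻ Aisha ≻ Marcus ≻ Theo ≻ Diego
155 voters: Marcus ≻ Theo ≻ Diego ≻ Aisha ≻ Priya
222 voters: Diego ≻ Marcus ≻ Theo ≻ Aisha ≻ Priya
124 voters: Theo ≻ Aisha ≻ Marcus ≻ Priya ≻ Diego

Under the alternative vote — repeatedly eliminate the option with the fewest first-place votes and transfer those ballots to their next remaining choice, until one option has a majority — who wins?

Round 1: Aisha 266, Priya 145, Theo 124, Diego 489, Marcus 316. Eliminate Theo.
Round 2: Aisha 390, Priya 145, Diego 489, Marcus 316. Eliminate Priya.
Round 3: Aisha 535, Diego 489, Marcus 316. Eliminate Marcus.
Round 4: Aisha 696, Diego 644. Aisha has a majority.

Aisha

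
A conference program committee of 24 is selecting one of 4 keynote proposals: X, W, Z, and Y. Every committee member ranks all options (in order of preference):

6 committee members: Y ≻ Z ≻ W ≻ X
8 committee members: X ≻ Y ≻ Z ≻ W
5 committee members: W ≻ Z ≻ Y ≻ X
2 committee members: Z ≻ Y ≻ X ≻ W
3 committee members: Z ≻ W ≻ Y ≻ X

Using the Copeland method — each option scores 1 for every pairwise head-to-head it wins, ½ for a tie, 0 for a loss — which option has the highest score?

X: loses to W, Z, and Y → score 0.
W: beats X; loses to Z and Y → score 1.
Z: beats X and W; loses to Y → score 2.
Y: beats X, W, and Z → score 3.
Y has the best pairwise record.

Y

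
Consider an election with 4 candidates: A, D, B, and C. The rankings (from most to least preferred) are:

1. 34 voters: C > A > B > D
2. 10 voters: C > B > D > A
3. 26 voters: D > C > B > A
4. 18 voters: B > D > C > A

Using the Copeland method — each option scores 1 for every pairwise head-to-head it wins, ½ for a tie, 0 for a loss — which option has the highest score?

C

A: loses to D, B, and C → score 0.
D: beats A; ties C; loses to B → score 1.5.
B: beats A and D; loses to C → score 2.
C: beats A and B; ties D → score 2.5.
C has the best pairwise record.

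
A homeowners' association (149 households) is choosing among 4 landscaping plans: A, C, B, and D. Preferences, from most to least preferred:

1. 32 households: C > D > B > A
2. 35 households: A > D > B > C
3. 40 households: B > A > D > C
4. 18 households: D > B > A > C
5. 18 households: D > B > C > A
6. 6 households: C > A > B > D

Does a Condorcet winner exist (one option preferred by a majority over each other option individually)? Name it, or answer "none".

Checking pairwise contests:
B beats A 108–41.
A beats C 93–56.
D beats B 103–46.
A beats D 81–68.
Every option loses at least one head-to-head, so there is no Condorcet winner.

none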